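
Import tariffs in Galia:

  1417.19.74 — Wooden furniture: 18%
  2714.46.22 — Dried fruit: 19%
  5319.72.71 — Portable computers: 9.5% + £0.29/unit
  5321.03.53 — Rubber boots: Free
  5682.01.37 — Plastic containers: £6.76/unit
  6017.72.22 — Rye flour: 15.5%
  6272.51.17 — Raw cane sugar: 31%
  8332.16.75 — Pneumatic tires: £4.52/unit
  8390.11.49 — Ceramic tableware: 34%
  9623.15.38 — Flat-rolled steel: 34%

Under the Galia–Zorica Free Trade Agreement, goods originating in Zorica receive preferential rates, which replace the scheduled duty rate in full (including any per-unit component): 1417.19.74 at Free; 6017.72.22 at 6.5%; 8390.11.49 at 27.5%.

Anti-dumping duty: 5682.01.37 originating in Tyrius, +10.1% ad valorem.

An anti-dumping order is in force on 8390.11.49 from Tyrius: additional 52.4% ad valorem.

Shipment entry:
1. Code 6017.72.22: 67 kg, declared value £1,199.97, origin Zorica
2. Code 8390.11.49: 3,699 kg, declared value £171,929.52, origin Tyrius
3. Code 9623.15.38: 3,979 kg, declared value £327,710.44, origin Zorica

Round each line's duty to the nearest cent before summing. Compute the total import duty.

Line 1 (6017.72.22, Zorica, 67 kg, £1,199.97):
Base rate for 6017.72.22 is 15.5%.
Origin Zorica qualifies under the Galia–Zorica agreement and 6017.72.22 is covered: preferential rate 6.5% applies instead.
Duty = £1,199.97 × 6.5% = £78.00.
Line 2 (8390.11.49, Tyrius, 3,699 kg, £171,929.52):
Base rate for 8390.11.49 is 34%.
8390.11.49 has an FTA preferential rate, but origin Tyrius is not Zorica; base rate stands.
Additional duty on 8390.11.49 from Tyrius: +52.4%. Applied ad valorem rate: 34% + 52.4% = 86.4%.
Duty = £171,929.52 × 86.4% = £148,547.11.
Line 3 (9623.15.38, Zorica, 3,979 kg, £327,710.44):
Base rate for 9623.15.38 is 34%.
Origin Zorica is the FTA partner but 9623.15.38 is not on the preference list; base rate stands.
Duty = £327,710.44 × 34% = £111,421.55.
Total = £78.00 + £148,547.11 + £111,421.55 = £260,046.66.

£260,046.66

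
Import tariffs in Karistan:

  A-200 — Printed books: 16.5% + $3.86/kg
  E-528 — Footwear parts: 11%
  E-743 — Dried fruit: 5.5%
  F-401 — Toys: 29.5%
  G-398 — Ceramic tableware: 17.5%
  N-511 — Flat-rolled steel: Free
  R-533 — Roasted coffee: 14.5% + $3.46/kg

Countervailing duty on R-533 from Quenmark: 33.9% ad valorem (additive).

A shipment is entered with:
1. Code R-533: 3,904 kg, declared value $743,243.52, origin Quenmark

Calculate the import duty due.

$373,237.70

Line 1 (R-533, Quenmark, 3,904 kg, $743,243.52):
Base rate for R-533 is 14.5% + $3.46/kg.
Additional duty on R-533 from Quenmark: +33.9%. Applied ad valorem rate: 14.5% + 33.9% = 48.4%.
Duty = $743,243.52 × 48.4% + 3,904 × $3.46 = $373,237.70.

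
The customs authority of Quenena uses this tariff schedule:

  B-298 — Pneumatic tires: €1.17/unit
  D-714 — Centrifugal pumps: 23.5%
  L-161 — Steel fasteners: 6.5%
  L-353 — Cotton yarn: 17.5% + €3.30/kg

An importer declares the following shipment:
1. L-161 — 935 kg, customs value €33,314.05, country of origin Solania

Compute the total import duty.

€2,165.41

Line 1 (L-161, Solania, 935 kg, €33,314.05):
Base rate for L-161 is 6.5%.
Duty = €33,314.05 × 6.5% = €2,165.41.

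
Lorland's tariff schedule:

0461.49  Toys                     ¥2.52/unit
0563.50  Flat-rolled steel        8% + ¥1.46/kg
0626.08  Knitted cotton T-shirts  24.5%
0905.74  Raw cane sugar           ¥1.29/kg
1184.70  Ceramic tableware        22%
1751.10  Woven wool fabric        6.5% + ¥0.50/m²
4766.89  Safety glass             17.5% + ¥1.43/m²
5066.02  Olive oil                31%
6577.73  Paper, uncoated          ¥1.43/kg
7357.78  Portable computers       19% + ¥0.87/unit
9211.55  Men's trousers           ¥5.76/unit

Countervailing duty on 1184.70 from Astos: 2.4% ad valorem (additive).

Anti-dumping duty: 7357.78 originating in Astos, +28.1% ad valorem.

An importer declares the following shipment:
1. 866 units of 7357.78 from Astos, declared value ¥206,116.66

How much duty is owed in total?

Line 1 (7357.78, Astos, 866 units, ¥206,116.66):
Base rate for 7357.78 is 19% + ¥0.87/unit.
Additional duty on 7357.78 from Astos: +28.1%. Applied ad valorem rate: 19% + 28.1% = 47.1%.
Duty = ¥206,116.66 × 47.1% + 866 × ¥0.87 = ¥97,834.37.

¥97,834.37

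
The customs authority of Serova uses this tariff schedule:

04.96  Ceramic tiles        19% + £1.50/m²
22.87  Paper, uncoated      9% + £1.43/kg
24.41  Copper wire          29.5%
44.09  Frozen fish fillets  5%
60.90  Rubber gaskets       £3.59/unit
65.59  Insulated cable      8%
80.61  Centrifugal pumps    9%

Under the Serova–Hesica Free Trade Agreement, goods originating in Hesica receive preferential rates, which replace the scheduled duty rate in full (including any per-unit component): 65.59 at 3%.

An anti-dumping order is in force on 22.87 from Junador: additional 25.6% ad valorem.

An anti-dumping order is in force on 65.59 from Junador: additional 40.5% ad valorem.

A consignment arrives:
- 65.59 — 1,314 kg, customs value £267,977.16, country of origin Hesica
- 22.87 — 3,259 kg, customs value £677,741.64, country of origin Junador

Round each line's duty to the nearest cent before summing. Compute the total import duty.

Line 1 (65.59, Hesica, 1,314 kg, £267,977.16):
Base rate for 65.59 is 8%.
Origin Hesica qualifies under the Serova–Hesica agreement and 65.59 is covered: preferential rate 3% applies instead.
The additional-duty order on 65.59 targets Junador, not Hesica; it does not apply.
Duty = £267,977.16 × 3% = £8,039.31.
Line 2 (22.87, Junador, 3,259 kg, £677,741.64):
Base rate for 22.87 is 9% + £1.43/kg.
Additional duty on 22.87 from Junador: +25.6%. Applied ad valorem rate: 9% + 25.6% = 34.6%.
Duty = £677,741.64 × 34.6% + 3,259 × £1.43 = £239,158.98.
Total = £8,039.31 + £239,158.98 = £247,198.29.

£247,198.29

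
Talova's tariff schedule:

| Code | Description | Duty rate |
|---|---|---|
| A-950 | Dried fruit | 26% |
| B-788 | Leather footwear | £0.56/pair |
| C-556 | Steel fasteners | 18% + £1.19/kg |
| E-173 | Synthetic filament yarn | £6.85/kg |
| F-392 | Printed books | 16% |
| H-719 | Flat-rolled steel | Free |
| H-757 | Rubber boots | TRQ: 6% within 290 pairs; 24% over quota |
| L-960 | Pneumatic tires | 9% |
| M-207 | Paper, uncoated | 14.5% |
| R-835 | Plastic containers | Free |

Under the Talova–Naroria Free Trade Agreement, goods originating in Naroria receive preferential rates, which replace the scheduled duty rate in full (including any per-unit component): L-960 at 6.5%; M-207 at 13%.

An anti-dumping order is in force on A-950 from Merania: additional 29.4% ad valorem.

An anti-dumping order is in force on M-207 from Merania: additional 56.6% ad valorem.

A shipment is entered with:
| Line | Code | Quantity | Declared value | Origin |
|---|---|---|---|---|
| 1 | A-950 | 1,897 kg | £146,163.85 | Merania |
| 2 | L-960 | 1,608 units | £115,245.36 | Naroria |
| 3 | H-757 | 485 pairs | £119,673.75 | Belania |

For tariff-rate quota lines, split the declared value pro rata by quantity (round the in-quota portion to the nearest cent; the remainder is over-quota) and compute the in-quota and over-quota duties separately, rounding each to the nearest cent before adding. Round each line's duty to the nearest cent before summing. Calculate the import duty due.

£104,307.07

Line 1 (A-950, Merania, 1,897 kg, £146,163.85):
Base rate for A-950 is 26%.
Additional duty on A-950 from Merania: +29.4%. Applied ad valorem rate: 26% + 29.4% = 55.4%.
Duty = £146,163.85 × 55.4% = £80,974.77.
Line 2 (L-960, Naroria, 1,608 units, £115,245.36):
Base rate for L-960 is 9%.
Origin Naroria qualifies under the Talova–Naroria agreement and L-960 is covered: preferential rate 6.5% applies instead.
Duty = £115,245.36 × 6.5% = £7,490.95.
Line 3 (H-757, Belania, 485 pairs, £119,673.75):
Code H-757 is under a tariff-rate quota (threshold 290 pairs). In-quota: 290 pairs at 6%; over-quota: 195 pairs at 24%.
Pro-rata value split: in-quota = £119,673.75 × 290/485 = £71,557.50; over-quota = £119,673.75 − £71,557.50 = £48,116.25.
In-quota duty = £71,557.50 × 6% = £4,293.45. Over-quota duty = £48,116.25 × 24% = £11,547.90.
Line duty = £4,293.45 + £11,547.90 = £15,841.35.
Total = £80,974.77 + £7,490.95 + £15,841.35 = £104,307.07.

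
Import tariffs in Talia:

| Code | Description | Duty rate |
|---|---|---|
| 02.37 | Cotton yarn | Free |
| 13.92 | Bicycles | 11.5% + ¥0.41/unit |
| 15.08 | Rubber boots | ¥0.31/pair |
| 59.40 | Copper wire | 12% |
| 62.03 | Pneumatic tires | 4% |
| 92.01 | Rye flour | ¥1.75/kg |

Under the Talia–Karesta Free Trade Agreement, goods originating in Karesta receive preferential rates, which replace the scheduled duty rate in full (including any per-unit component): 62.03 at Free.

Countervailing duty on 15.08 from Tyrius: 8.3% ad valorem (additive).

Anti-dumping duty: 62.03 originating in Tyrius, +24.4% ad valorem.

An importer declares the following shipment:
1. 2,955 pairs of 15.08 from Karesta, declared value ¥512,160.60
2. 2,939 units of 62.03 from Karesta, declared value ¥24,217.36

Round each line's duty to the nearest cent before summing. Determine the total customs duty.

¥916.05

Line 1 (15.08, Karesta, 2,955 pairs, ¥512,160.60):
Base rate for 15.08 is ¥0.31/pair.
Origin Karesta is the FTA partner but 15.08 is not on the preference list; base rate stands.
The additional-duty order on 15.08 targets Tyrius, not Karesta; it does not apply.
Duty = 2,955 × ¥0.31 = ¥916.05.
Line 2 (62.03, Karesta, 2,939 units, ¥24,217.36):
Base rate for 62.03 is 4%.
Origin Karesta qualifies under the Talia–Karesta agreement and 62.03 is covered: preferential rate Free applies instead.
The additional-duty order on 62.03 targets Tyrius, not Karesta; it does not apply.
Duty = ¥24,217.36 × 0% = ¥0.00.
Total = ¥916.05 + ¥0.00 = ¥916.05.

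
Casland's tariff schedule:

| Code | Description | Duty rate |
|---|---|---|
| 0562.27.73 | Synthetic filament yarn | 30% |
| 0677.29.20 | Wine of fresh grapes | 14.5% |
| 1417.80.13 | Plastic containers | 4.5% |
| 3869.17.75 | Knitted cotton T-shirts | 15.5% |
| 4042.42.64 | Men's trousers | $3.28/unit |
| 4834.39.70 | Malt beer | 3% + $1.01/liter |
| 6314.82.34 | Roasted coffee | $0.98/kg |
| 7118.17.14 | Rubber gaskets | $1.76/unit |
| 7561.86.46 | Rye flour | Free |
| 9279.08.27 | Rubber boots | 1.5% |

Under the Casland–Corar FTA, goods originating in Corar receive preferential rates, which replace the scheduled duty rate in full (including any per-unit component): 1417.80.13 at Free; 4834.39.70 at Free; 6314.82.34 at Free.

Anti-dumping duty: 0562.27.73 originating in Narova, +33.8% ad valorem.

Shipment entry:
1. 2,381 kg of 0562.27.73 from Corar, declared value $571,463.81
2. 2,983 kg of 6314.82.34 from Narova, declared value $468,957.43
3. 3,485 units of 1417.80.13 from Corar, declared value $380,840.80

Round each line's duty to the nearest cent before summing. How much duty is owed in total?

Line 1 (0562.27.73, Corar, 2,381 kg, $571,463.81):
Base rate for 0562.27.73 is 30%.
Origin Corar is the FTA partner but 0562.27.73 is not on the preference list; base rate stands.
The additional-duty order on 0562.27.73 targets Narova, not Corar; it does not apply.
Duty = $571,463.81 × 30% = $171,439.14.
Line 2 (6314.82.34, Narova, 2,983 kg, $468,957.43):
Base rate for 6314.82.34 is $0.98/kg.
6314.82.34 has an FTA preferential rate, but origin Narova is not Corar; base rate stands.
Duty = 2,983 × $0.98 = $2,923.34.
Line 3 (1417.80.13, Corar, 3,485 units, $380,840.80):
Base rate for 1417.80.13 is 4.5%.
Origin Corar qualifies under the Casland–Corar agreement and 1417.80.13 is covered: preferential rate Free applies instead.
Duty = $380,840.80 × 0% = $0.00.
Total = $171,439.14 + $2,923.34 + $0.00 = $174,362.48.

$174,362.48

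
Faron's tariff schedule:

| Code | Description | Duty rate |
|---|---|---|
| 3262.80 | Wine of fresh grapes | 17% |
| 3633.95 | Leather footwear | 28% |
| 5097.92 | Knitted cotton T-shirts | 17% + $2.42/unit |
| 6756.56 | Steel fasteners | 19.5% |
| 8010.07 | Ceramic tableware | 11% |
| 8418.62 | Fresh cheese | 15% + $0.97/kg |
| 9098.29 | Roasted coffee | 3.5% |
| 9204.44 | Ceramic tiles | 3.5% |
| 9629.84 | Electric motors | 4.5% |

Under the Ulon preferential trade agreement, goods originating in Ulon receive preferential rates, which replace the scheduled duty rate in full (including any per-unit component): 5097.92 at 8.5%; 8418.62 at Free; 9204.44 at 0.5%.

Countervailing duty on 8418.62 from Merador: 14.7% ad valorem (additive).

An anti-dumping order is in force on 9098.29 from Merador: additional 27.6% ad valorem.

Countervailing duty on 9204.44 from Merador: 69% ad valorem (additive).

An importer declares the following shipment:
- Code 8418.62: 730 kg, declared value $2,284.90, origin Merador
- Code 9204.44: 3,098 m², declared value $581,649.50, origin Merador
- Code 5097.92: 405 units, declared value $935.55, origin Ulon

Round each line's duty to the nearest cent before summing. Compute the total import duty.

Line 1 (8418.62, Merador, 730 kg, $2,284.90):
Base rate for 8418.62 is 15% + $0.97/kg.
8418.62 has an FTA preferential rate, but origin Merador is not Ulon; base rate stands.
Additional duty on 8418.62 from Merador: +14.7%. Applied ad valorem rate: 15% + 14.7% = 29.7%.
Duty = $2,284.90 × 29.7% + 730 × $0.97 = $1,386.72.
Line 2 (9204.44, Merador, 3,098 m², $581,649.50):
Base rate for 9204.44 is 3.5%.
9204.44 has an FTA preferential rate, but origin Merador is not Ulon; base rate stands.
Additional duty on 9204.44 from Merador: +69%. Applied ad valorem rate: 3.5% + 69% = 72.5%.
Duty = $581,649.50 × 72.5% = $421,695.89.
Line 3 (5097.92, Ulon, 405 units, $935.55):
Base rate for 5097.92 is 17% + $2.42/unit.
Origin Ulon qualifies under the Faron–Ulon agreement and 5097.92 is covered: preferential rate 8.5% applies instead.
Duty = $935.55 × 8.5% = $79.52.
Total = $1,386.72 + $421,695.89 + $79.52 = $423,162.13.

$423,162.13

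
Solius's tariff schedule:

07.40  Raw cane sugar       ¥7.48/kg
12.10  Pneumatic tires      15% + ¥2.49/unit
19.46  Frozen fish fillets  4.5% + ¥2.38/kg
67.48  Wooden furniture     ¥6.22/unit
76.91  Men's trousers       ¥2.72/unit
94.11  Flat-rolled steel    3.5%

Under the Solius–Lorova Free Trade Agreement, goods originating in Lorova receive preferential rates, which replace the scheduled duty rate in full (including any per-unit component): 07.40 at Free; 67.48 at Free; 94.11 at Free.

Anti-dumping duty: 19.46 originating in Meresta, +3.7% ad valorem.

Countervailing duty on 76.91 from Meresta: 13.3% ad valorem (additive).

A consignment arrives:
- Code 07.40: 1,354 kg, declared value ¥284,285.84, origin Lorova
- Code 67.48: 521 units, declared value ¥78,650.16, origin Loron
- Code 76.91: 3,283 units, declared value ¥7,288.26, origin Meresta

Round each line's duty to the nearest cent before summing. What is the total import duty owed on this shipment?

Line 1 (07.40, Lorova, 1,354 kg, ¥284,285.84):
Base rate for 07.40 is ¥7.48/kg.
Origin Lorova qualifies under the Solius–Lorova agreement and 07.40 is covered: preferential rate Free applies instead.
Duty = ¥284,285.84 × 0% = ¥0.00.
Line 2 (67.48, Loron, 521 units, ¥78,650.16):
Base rate for 67.48 is ¥6.22/unit.
67.48 has an FTA preferential rate, but origin Loron is not Lorova; base rate stands.
Duty = 521 × ¥6.22 = ¥3,240.62.
Line 3 (76.91, Meresta, 3,283 units, ¥7,288.26):
Base rate for 76.91 is ¥2.72/unit.
Additional duty on 76.91 from Meresta: +13.3% ad valorem. Applied ad valorem rate = 13.3%.
Duty = ¥7,288.26 × 13.3% + 3,283 × ¥2.72 = ¥9,899.10.
Total = ¥0.00 + ¥3,240.62 + ¥9,899.10 = ¥13,139.72.

¥13,139.72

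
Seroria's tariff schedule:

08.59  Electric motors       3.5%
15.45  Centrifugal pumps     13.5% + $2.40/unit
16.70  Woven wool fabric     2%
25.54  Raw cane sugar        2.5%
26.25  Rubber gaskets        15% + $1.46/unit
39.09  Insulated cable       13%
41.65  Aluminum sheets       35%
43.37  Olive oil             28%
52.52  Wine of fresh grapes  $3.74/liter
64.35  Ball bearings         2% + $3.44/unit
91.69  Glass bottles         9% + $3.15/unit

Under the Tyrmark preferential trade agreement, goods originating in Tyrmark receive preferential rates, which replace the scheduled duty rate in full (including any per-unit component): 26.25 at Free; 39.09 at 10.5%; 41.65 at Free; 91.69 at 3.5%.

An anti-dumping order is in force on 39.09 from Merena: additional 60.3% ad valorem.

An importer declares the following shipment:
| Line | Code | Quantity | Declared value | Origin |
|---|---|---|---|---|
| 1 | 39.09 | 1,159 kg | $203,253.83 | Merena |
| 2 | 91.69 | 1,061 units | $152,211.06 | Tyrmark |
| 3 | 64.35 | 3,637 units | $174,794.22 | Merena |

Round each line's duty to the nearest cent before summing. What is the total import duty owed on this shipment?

Line 1 (39.09, Merena, 1,159 kg, $203,253.83):
Base rate for 39.09 is 13%.
39.09 has an FTA preferential rate, but origin Merena is not Tyrmark; base rate stands.
Additional duty on 39.09 from Merena: +60.3%. Applied ad valorem rate: 13% + 60.3% = 73.3%.
Duty = $203,253.83 × 73.3% = $148,985.06.
Line 2 (91.69, Tyrmark, 1,061 units, $152,211.06):
Base rate for 91.69 is 9% + $3.15/unit.
Origin Tyrmark qualifies under the Seroria–Tyrmark agreement and 91.69 is covered: preferential rate 3.5% applies instead.
Duty = $152,211.06 × 3.5% = $5,327.39.
Line 3 (64.35, Merena, 3,637 units, $174,794.22):
Base rate for 64.35 is 2% + $3.44/unit.
Duty = $174,794.22 × 2% + 3,637 × $3.44 = $16,007.16.
Total = $148,985.06 + $5,327.39 + $16,007.16 = $170,319.61.

$170,319.61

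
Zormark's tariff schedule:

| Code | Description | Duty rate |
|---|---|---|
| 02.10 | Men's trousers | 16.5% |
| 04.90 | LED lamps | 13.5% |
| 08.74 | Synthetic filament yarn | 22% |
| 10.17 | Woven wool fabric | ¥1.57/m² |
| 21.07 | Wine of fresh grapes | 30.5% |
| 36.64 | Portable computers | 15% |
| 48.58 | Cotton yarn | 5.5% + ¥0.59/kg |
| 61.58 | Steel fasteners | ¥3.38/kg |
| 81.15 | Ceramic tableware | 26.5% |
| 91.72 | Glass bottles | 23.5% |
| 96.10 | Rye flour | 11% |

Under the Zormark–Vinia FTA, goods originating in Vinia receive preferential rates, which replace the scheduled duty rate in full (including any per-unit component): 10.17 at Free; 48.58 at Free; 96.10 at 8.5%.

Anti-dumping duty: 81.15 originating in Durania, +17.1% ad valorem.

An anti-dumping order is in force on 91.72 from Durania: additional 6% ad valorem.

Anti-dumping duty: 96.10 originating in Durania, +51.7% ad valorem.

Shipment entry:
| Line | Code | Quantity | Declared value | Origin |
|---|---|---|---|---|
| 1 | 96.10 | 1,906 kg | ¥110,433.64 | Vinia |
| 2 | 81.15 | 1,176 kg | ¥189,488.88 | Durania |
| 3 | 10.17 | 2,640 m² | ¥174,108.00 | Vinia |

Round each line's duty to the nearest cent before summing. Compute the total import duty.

¥92,004.01

Line 1 (96.10, Vinia, 1,906 kg, ¥110,433.64):
Base rate for 96.10 is 11%.
Origin Vinia qualifies under the Zormark–Vinia agreement and 96.10 is covered: preferential rate 8.5% applies instead.
The additional-duty order on 96.10 targets Durania, not Vinia; it does not apply.
Duty = ¥110,433.64 × 8.5% = ¥9,386.86.
Line 2 (81.15, Durania, 1,176 kg, ¥189,488.88):
Base rate for 81.15 is 26.5%.
Additional duty on 81.15 from Durania: +17.1%. Applied ad valorem rate: 26.5% + 17.1% = 43.6%.
Duty = ¥189,488.88 × 43.6% = ¥82,617.15.
Line 3 (10.17, Vinia, 2,640 m², ¥174,108.00):
Base rate for 10.17 is ¥1.57/m².
Origin Vinia qualifies under the Zormark–Vinia agreement and 10.17 is covered: preferential rate Free applies instead.
Duty = ¥174,108.00 × 0% = ¥0.00.
Total = ¥9,386.86 + ¥82,617.15 + ¥0.00 = ¥92,004.01.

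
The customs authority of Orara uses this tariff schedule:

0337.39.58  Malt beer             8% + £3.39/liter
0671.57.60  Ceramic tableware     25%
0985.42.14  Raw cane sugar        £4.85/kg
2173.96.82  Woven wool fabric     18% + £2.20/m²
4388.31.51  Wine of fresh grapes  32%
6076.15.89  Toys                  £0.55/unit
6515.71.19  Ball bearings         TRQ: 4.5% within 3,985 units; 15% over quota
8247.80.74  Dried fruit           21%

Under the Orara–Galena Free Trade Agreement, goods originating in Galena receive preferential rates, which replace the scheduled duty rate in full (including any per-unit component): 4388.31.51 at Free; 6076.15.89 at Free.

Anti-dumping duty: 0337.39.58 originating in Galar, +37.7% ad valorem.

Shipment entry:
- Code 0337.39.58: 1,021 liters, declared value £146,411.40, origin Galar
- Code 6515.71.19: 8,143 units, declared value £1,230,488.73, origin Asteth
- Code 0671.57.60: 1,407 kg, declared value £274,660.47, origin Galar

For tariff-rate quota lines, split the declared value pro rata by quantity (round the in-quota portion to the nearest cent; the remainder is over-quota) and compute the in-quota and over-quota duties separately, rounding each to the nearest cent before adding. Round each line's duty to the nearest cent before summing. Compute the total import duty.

£260,381.43

Line 1 (0337.39.58, Galar, 1,021 liters, £146,411.40):
Base rate for 0337.39.58 is 8% + £3.39/liter.
Additional duty on 0337.39.58 from Galar: +37.7%. Applied ad valorem rate: 8% + 37.7% = 45.7%.
Duty = £146,411.40 × 45.7% + 1,021 × £3.39 = £70,371.20.
Line 2 (6515.71.19, Asteth, 8,143 units, £1,230,488.73):
Code 6515.71.19 is under a tariff-rate quota (threshold 3,985 units). In-quota: 3,985 units at 4.5%; over-quota: 4,158 units at 15%.
Pro-rata value split: in-quota = £1,230,488.73 × 3,985/8,143 = £602,173.35; over-quota = £1,230,488.73 − £602,173.35 = £628,315.38.
In-quota duty = £602,173.35 × 4.5% = £27,097.80. Over-quota duty = £628,315.38 × 15% = £94,247.31.
Line duty = £27,097.80 + £94,247.31 = £121,345.11.
Line 3 (0671.57.60, Galar, 1,407 kg, £274,660.47):
Base rate for 0671.57.60 is 25%.
Duty = £274,660.47 × 25% = £68,665.12.
Total = £70,371.20 + £121,345.11 + £68,665.12 = £260,381.43.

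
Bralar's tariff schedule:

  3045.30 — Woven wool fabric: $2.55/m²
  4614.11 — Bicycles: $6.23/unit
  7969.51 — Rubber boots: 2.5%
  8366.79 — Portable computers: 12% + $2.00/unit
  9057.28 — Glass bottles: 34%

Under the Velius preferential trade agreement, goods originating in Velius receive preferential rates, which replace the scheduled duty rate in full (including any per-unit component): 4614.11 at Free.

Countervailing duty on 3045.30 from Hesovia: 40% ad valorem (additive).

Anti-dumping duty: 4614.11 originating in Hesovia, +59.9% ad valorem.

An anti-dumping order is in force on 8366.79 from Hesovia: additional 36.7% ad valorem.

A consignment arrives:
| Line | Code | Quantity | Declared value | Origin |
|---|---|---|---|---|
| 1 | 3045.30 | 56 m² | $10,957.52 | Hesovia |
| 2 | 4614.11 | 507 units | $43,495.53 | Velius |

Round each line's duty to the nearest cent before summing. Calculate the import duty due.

$4,525.81

Line 1 (3045.30, Hesovia, 56 m², $10,957.52):
Base rate for 3045.30 is $2.55/m².
Additional duty on 3045.30 from Hesovia: +40% ad valorem. Applied ad valorem rate = 40%.
Duty = $10,957.52 × 40% + 56 × $2.55 = $4,525.81.
Line 2 (4614.11, Velius, 507 units, $43,495.53):
Base rate for 4614.11 is $6.23/unit.
Origin Velius qualifies under the Bralar–Velius agreement and 4614.11 is covered: preferential rate Free applies instead.
The additional-duty order on 4614.11 targets Hesovia, not Velius; it does not apply.
Duty = $43,495.53 × 0% = $0.00.
Total = $4,525.81 + $0.00 = $4,525.81.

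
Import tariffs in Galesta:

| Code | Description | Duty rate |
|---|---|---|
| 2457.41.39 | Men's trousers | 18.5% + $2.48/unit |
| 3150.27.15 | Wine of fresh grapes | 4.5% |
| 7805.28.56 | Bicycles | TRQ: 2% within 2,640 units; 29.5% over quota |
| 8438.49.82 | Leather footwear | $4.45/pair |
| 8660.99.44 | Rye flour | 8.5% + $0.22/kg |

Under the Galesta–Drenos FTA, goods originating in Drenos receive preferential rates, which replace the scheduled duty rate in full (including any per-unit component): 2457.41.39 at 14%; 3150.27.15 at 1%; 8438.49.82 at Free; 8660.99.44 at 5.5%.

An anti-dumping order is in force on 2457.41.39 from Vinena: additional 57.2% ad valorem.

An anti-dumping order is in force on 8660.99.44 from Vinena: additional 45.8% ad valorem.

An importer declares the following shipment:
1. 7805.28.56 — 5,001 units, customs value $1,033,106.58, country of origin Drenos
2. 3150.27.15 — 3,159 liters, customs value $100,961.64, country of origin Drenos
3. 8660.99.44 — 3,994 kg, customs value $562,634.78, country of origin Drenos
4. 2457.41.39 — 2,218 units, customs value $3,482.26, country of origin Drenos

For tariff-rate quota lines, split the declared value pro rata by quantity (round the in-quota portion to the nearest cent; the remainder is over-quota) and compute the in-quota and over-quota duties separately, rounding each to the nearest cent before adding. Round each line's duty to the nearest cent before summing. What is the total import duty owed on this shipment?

$187,231.41

Line 1 (7805.28.56, Drenos, 5,001 units, $1,033,106.58):
Code 7805.28.56 is under a tariff-rate quota (threshold 2,640 units). In-quota: 2,640 units at 2%; over-quota: 2,361 units at 29.5%.
Pro-rata value split: in-quota = $1,033,106.58 × 2,640/5,001 = $545,371.20; over-quota = $1,033,106.58 − $545,371.20 = $487,735.38.
In-quota duty = $545,371.20 × 2% = $10,907.42. Over-quota duty = $487,735.38 × 29.5% = $143,881.94.
Line duty = $10,907.42 + $143,881.94 = $154,789.36.
Line 2 (3150.27.15, Drenos, 3,159 liters, $100,961.64):
Base rate for 3150.27.15 is 4.5%.
Origin Drenos qualifies under the Galesta–Drenos agreement and 3150.27.15 is covered: preferential rate 1% applies instead.
Duty = $100,961.64 × 1% = $1,009.62.
Line 3 (8660.99.44, Drenos, 3,994 kg, $562,634.78):
Base rate for 8660.99.44 is 8.5% + $0.22/kg.
Origin Drenos qualifies under the Galesta–Drenos agreement and 8660.99.44 is covered: preferential rate 5.5% applies instead.
The additional-duty order on 8660.99.44 targets Vinena, not Drenos; it does not apply.
Duty = $562,634.78 × 5.5% = $30,944.91.
Line 4 (2457.41.39, Drenos, 2,218 units, $3,482.26):
Base rate for 2457.41.39 is 18.5% + $2.48/unit.
Origin Drenos qualifies under the Galesta–Drenos agreement and 2457.41.39 is covered: preferential rate 14% applies instead.
The additional-duty order on 2457.41.39 targets Vinena, not Drenos; it does not apply.
Duty = $3,482.26 × 14% = $487.52.
Total = $154,789.36 + $1,009.62 + $30,944.91 + $487.52 = $187,231.41.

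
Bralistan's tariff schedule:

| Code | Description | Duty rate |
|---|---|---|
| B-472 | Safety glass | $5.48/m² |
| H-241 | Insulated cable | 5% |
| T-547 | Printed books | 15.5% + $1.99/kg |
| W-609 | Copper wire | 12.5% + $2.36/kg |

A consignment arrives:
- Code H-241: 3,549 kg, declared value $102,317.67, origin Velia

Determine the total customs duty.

$5,115.88

Line 1 (H-241, Velia, 3,549 kg, $102,317.67):
Base rate for H-241 is 5%.
Duty = $102,317.67 × 5% = $5,115.88.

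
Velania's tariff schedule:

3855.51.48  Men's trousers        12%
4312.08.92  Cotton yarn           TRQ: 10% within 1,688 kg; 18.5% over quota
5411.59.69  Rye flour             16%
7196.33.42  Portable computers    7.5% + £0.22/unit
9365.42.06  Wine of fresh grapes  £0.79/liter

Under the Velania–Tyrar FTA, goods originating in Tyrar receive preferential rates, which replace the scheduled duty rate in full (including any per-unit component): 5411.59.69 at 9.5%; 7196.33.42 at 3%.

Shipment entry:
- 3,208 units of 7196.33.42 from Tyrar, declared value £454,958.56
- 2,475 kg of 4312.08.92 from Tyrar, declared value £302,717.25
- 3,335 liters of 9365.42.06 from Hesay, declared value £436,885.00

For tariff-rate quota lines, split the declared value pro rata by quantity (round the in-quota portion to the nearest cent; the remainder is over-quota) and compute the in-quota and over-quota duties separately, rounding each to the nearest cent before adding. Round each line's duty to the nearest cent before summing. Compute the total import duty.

Line 1 (7196.33.42, Tyrar, 3,208 units, £454,958.56):
Base rate for 7196.33.42 is 7.5% + £0.22/unit.
Origin Tyrar qualifies under the Velania–Tyrar agreement and 7196.33.42 is covered: preferential rate 3% applies instead.
Duty = £454,958.56 × 3% = £13,648.76.
Line 2 (4312.08.92, Tyrar, 2,475 kg, £302,717.25):
Code 4312.08.92 is under a tariff-rate quota (threshold 1,688 kg). In-quota: 1,688 kg at 10%; over-quota: 787 kg at 18.5%.
Pro-rata value split: in-quota = £302,717.25 × 1,688/2,475 = £206,459.28; over-quota = £302,717.25 − £206,459.28 = £96,257.97.
In-quota duty = £206,459.28 × 10% = £20,645.93. Over-quota duty = £96,257.97 × 18.5% = £17,807.72.
Line duty = £20,645.93 + £17,807.72 = £38,453.65.
Line 3 (9365.42.06, Hesay, 3,335 liters, £436,885.00):
Base rate for 9365.42.06 is £0.79/liter.
Duty = 3,335 × £0.79 = £2,634.65.
Total = £13,648.76 + £38,453.65 + £2,634.65 = £54,737.06.

£54,737.06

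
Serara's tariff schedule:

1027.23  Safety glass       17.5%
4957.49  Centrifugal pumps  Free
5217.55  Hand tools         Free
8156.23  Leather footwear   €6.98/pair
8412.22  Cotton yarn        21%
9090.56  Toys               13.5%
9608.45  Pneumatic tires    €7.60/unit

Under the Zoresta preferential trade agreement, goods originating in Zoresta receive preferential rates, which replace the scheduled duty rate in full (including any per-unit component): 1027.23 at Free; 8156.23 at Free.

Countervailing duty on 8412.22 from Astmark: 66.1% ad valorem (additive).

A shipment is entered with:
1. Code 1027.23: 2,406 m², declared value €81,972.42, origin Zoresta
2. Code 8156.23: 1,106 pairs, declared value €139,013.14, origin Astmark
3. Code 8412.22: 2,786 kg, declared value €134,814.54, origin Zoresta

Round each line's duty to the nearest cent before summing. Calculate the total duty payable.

€36,030.93

Line 1 (1027.23, Zoresta, 2,406 m², €81,972.42):
Base rate for 1027.23 is 17.5%.
Origin Zoresta qualifies under the Serara–Zoresta agreement and 1027.23 is covered: preferential rate Free applies instead.
Duty = €81,972.42 × 0% = €0.00.
Line 2 (8156.23, Astmark, 1,106 pairs, €139,013.14):
Base rate for 8156.23 is €6.98/pair.
8156.23 has an FTA preferential rate, but origin Astmark is not Zoresta; base rate stands.
Duty = 1,106 × €6.98 = €7,719.88.
Line 3 (8412.22, Zoresta, 2,786 kg, €134,814.54):
Base rate for 8412.22 is 21%.
Origin Zoresta is the FTA partner but 8412.22 is not on the preference list; base rate stands.
The additional-duty order on 8412.22 targets Astmark, not Zoresta; it does not apply.
Duty = €134,814.54 × 21% = €28,311.05.
Total = €0.00 + €7,719.88 + €28,311.05 = €36,030.93.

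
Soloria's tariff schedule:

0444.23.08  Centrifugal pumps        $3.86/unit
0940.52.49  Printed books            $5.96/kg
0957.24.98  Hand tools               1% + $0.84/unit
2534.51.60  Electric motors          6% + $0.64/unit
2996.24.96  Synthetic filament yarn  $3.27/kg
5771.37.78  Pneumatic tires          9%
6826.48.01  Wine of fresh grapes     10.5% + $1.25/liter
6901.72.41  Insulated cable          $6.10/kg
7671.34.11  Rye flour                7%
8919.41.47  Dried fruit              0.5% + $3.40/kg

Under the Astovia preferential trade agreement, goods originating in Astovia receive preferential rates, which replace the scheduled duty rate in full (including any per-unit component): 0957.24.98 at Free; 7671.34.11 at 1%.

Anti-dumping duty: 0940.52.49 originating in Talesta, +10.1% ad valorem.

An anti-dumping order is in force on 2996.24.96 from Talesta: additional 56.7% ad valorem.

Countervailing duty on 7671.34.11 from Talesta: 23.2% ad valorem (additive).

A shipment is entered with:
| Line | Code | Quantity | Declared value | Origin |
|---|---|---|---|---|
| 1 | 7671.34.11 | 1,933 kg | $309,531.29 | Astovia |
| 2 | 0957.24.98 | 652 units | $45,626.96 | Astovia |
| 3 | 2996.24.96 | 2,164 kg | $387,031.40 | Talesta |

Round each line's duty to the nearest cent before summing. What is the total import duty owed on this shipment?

Line 1 (7671.34.11, Astovia, 1,933 kg, $309,531.29):
Base rate for 7671.34.11 is 7%.
Origin Astovia qualifies under the Soloria–Astovia agreement and 7671.34.11 is covered: preferential rate 1% applies instead.
The additional-duty order on 7671.34.11 targets Talesta, not Astovia; it does not apply.
Duty = $309,531.29 × 1% = $3,095.31.
Line 2 (0957.24.98, Astovia, 652 units, $45,626.96):
Base rate for 0957.24.98 is 1% + $0.84/unit.
Origin Astovia qualifies under the Soloria–Astovia agreement and 0957.24.98 is covered: preferential rate Free applies instead.
Duty = $45,626.96 × 0% = $0.00.
Line 3 (2996.24.96, Talesta, 2,164 kg, $387,031.40):
Base rate for 2996.24.96 is $3.27/kg.
Additional duty on 2996.24.96 from Talesta: +56.7% ad valorem. Applied ad valorem rate = 56.7%.
Duty = $387,031.40 × 56.7% + 2,164 × $3.27 = $226,523.08.
Total = $3,095.31 + $0.00 + $226,523.08 = $229,618.39.

$229,618.39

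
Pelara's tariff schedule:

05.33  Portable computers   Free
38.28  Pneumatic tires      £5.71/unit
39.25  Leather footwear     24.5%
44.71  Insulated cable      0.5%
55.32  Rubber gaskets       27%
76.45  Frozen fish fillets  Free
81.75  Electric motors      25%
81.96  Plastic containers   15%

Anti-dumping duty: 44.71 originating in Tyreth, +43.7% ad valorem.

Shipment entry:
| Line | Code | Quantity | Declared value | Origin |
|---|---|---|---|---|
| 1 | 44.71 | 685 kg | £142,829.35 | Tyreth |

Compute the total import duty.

£63,130.57

Line 1 (44.71, Tyreth, 685 kg, £142,829.35):
Base rate for 44.71 is 0.5%.
Additional duty on 44.71 from Tyreth: +43.7%. Applied ad valorem rate: 0.5% + 43.7% = 44.2%.
Duty = £142,829.35 × 44.2% = £63,130.57.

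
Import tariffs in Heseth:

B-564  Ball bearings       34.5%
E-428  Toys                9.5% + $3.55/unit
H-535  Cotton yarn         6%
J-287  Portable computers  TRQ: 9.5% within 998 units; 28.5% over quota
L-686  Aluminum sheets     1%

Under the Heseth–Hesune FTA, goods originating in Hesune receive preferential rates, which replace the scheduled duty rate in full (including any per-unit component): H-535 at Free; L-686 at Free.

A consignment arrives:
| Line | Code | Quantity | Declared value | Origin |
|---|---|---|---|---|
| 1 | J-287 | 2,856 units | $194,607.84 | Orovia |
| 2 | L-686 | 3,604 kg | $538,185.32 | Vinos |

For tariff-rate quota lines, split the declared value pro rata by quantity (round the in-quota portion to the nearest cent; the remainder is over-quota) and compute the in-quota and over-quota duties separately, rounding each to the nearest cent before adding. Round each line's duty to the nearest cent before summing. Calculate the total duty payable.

Line 1 (J-287, Orovia, 2,856 units, $194,607.84):
Code J-287 is under a tariff-rate quota (threshold 998 units). In-quota: 998 units at 9.5%; over-quota: 1,858 units at 28.5%.
Pro-rata value split: in-quota = $194,607.84 × 998/2,856 = $68,003.72; over-quota = $194,607.84 − $68,003.72 = $126,604.12.
In-quota duty = $68,003.72 × 9.5% = $6,460.35. Over-quota duty = $126,604.12 × 28.5% = $36,082.17.
Line duty = $6,460.35 + $36,082.17 = $42,542.52.
Line 2 (L-686, Vinos, 3,604 kg, $538,185.32):
Base rate for L-686 is 1%.
L-686 has an FTA preferential rate, but origin Vinos is not Hesune; base rate stands.
Duty = $538,185.32 × 1% = $5,381.85.
Total = $42,542.52 + $5,381.85 = $47,924.37.

$47,924.37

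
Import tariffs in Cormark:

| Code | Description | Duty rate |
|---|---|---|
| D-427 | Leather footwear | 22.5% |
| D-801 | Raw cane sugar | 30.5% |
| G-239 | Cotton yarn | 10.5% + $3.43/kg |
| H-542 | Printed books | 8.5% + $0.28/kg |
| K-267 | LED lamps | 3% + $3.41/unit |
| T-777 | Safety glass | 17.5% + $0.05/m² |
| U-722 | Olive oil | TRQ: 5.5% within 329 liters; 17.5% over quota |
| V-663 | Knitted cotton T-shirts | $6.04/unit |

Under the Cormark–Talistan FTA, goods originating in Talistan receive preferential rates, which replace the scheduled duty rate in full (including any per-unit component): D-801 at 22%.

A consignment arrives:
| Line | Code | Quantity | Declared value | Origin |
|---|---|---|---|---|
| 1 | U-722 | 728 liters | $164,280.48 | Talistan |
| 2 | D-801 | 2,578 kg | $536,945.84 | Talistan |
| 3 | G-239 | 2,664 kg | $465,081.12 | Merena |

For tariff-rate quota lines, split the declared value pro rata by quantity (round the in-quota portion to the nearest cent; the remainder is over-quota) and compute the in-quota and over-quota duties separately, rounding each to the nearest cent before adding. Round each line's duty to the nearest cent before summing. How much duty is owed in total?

$195,939.15

Line 1 (U-722, Talistan, 728 liters, $164,280.48):
Code U-722 is under a tariff-rate quota (threshold 329 liters). In-quota: 329 liters at 5.5%; over-quota: 399 liters at 17.5%.
Pro-rata value split: in-quota = $164,280.48 × 329/728 = $74,242.14; over-quota = $164,280.48 − $74,242.14 = $90,038.34.
In-quota duty = $74,242.14 × 5.5% = $4,083.32. Over-quota duty = $90,038.34 × 17.5% = $15,756.71.
Line duty = $4,083.32 + $15,756.71 = $19,840.03.
Line 2 (D-801, Talistan, 2,578 kg, $536,945.84):
Base rate for D-801 is 30.5%.
Origin Talistan qualifies under the Cormark–Talistan agreement and D-801 is covered: preferential rate 22% applies instead.
Duty = $536,945.84 × 22% = $118,128.08.
Line 3 (G-239, Merena, 2,664 kg, $465,081.12):
Base rate for G-239 is 10.5% + $3.43/kg.
Duty = $465,081.12 × 10.5% + 2,664 × $3.43 = $57,971.04.
Total = $19,840.03 + $118,128.08 + $57,971.04 = $195,939.15.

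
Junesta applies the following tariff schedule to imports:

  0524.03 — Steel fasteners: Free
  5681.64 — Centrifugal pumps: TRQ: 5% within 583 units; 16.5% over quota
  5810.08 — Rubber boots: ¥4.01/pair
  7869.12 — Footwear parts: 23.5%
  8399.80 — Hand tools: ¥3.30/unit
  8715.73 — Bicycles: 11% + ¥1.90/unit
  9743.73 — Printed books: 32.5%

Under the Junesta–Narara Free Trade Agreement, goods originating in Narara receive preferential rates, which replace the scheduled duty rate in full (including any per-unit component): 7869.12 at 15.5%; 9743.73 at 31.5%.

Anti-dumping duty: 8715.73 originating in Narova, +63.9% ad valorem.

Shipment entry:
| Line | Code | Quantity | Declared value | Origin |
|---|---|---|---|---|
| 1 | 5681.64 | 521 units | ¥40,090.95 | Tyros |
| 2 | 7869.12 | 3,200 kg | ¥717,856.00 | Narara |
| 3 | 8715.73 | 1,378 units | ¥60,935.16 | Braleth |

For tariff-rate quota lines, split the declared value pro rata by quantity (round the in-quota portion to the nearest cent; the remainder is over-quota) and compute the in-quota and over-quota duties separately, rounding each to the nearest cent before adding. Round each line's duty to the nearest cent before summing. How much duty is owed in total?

Line 1 (5681.64, Tyros, 521 units, ¥40,090.95):
Code 5681.64 is under a tariff-rate quota (threshold 583 units). Quantity 521 units is within the quota, so the in-quota rate 5% applies to the full value.
Duty = ¥40,090.95 × 5% = ¥2,004.55.
Line 2 (7869.12, Narara, 3,200 kg, ¥717,856.00):
Base rate for 7869.12 is 23.5%.
Origin Narara qualifies under the Junesta–Narara agreement and 7869.12 is covered: preferential rate 15.5% applies instead.
Duty = ¥717,856.00 × 15.5% = ¥111,267.68.
Line 3 (8715.73, Braleth, 1,378 units, ¥60,935.16):
Base rate for 8715.73 is 11% + ¥1.90/unit.
The additional-duty order on 8715.73 targets Narova, not Braleth; it does not apply.
Duty = ¥60,935.16 × 11% + 1,378 × ¥1.90 = ¥9,321.07.
Total = ¥2,004.55 + ¥111,267.68 + ¥9,321.07 = ¥122,593.30.

¥122,593.30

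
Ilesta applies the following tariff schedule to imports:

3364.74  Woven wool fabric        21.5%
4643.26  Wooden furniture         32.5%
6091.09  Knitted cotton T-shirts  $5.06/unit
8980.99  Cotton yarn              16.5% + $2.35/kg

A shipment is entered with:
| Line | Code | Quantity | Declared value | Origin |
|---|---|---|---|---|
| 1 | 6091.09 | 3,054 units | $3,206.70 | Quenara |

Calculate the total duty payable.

$15,453.24

Line 1 (6091.09, Quenara, 3,054 units, $3,206.70):
Base rate for 6091.09 is $5.06/unit.
Duty = 3,054 × $5.06 = $15,453.24.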